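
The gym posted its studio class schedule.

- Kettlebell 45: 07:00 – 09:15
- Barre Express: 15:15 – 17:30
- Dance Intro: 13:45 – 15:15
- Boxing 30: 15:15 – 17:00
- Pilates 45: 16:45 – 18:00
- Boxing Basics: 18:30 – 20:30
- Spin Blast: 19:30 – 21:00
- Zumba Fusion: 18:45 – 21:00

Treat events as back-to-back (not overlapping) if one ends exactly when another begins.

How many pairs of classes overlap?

6

Sorted by start: Kettlebell 45, Dance Intro, Barre Express, Boxing 30, Pilates 45, Boxing Basics, Zumba Fusion, Spin Blast.
Dance Intro starts after Kettlebell 45 ends; Kettlebell 45 is clear from here.
Barre Express starts exactly when Dance Intro ends (back-to-back, no overlap); Dance Intro is clear from here.
Boxing 30 starts before Barre Express ends → Barre Express and Boxing 30 overlap.
Pilates 45 starts before Barre Express ends → Barre Express and Pilates 45 overlap.
Boxing Basics starts after Barre Express ends; Barre Express is clear from here.
Pilates 45 starts before Boxing 30 ends → Boxing 30 and Pilates 45 overlap.
Boxing Basics starts after Boxing 30 ends; Boxing 30 is clear from here.
Boxing Basics starts after Pilates 45 ends; Pilates 45 is clear from here.
Zumba Fusion starts before Boxing Basics ends → Boxing Basics and Zumba Fusion overlap.
Spin Blast starts before Boxing Basics ends → Boxing Basics and Spin Blast overlap.
Spin Blast starts before Zumba Fusion ends → Zumba Fusion and Spin Blast overlap.
Overlapping pairs: Barre Express & Boxing 30, Barre Express & Pilates 45, Boxing 30 & Pilates 45, Boxing Basics & Spin Blast, Boxing Basics & Zumba Fusion, Spin Blast & Zumba Fusion — 6 in total.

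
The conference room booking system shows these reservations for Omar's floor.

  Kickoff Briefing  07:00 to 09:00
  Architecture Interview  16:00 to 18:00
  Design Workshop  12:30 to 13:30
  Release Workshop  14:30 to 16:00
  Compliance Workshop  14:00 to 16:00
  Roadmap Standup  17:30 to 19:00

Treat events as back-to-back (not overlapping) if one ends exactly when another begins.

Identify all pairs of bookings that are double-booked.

Check each pair: they overlap iff neither finishes before the other starts.
Sorted by start: Kickoff Briefing, Design Workshop, Compliance Workshop, Release Workshop, Architecture Interview, Roadmap Standup.
Design Workshop starts after Kickoff Briefing ends, so Kickoff Briefing has no further overlaps.
Compliance Workshop starts after Design Workshop ends, so Design Workshop has no further overlaps.
Release Workshop starts before Compliance Workshop ends → Compliance Workshop and Release Workshop overlap.
Architecture Interview starts exactly when Compliance Workshop ends (back-to-back, no overlap), so Compliance Workshop has no further overlaps.
Architecture Interview starts exactly when Release Workshop ends (back-to-back, no overlap), so Release Workshop has no further overlaps.
Roadmap Standup starts before Architecture Interview ends → Architecture Interview and Roadmap Standup overlap.

Architecture Interview & Roadmap Standup, Compliance Workshop & Release Workshop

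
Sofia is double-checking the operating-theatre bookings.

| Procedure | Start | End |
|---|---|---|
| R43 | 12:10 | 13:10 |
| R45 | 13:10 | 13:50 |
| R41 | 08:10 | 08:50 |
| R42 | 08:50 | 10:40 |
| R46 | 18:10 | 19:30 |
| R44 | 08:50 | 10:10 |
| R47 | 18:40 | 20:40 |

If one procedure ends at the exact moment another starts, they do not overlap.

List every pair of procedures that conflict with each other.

Sorted by start: R41, R42, R44, R43, R45, R46, R47.
R42 starts exactly when R41 ends (back-to-back, no overlap), so R41 has no further overlaps.
R44 starts before R42 ends → R42 and R44 overlap.
R43 starts after R42 ends, so R42 has no further overlaps.
R43 starts after R44 ends, so R44 has no further overlaps.
R45 starts exactly when R43 ends (back-to-back, no overlap), so R43 has no further overlaps.
R46 starts after R45 ends, so R45 has no further overlaps.
R47 starts before R46 ends → R46 and R47 overlap.

R42 & R44, R46 & R47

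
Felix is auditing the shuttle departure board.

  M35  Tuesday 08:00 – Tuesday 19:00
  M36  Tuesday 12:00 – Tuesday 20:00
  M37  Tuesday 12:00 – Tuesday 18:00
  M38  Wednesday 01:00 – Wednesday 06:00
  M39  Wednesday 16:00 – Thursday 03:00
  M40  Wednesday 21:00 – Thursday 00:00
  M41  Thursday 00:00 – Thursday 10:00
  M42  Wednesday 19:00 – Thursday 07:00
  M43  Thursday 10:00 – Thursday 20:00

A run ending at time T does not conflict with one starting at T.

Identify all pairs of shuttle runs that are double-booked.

M35 & M36, M35 & M37, M36 & M37, M39 & M40, M39 & M41, M39 & M42, M40 & M42, M41 & M42

Check each pair: they overlap iff neither finishes before the other starts.
Sorted by start: M35, M36, M37, M38, M39, M42, M40, M41, M43.
M36 starts before M35 ends → M35 and M36 overlap.
M37 starts before M35 ends → M35 and M37 overlap.
M38 starts after M35 ends — done with M35.
M37 starts before M36 ends → M36 and M37 overlap.
M38 starts after M36 ends — done with M36.
M38 starts after M37 ends — done with M37.
M39 starts after M38 ends — done with M38.
M42 starts before M39 ends → M39 and M42 overlap.
M40 starts before M39 ends → M39 and M40 overlap.
M41 starts before M39 ends → M39 and M41 overlap.
M43 starts after M39 ends.
M40 starts before M42 ends → M42 and M40 overlap.
M41 starts before M42 ends → M42 and M41 overlap.
M43 starts after M42 ends.
M41 starts exactly when M40 ends (back-to-back, no overlap) — done with M40.
M43 starts exactly when M41 ends (back-to-back, no overlap).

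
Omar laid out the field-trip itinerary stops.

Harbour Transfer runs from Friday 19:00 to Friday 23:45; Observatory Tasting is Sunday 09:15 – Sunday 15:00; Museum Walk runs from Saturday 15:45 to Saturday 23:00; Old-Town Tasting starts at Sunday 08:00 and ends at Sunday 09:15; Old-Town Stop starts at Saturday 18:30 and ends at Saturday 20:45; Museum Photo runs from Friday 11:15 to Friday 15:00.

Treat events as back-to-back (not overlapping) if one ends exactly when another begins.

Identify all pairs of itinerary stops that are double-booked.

Museum Walk & Old-Town Stop

Sorted by start: Museum Photo, Harbour Transfer, Museum Walk, Old-Town Stop, Old-Town Tasting, Observatory Tasting.
Harbour Transfer starts after Museum Photo ends, so nothing later overlaps Museum Photo either.
Museum Walk starts after Harbour Transfer ends, so nothing later overlaps Harbour Transfer either.
Old-Town Stop starts before Museum Walk ends → Museum Walk and Old-Town Stop overlap.
Old-Town Tasting starts after Museum Walk ends, so nothing later overlaps Museum Walk either.
Old-Town Tasting starts after Old-Town Stop ends, so nothing later overlaps Old-Town Stop either.
Observatory Tasting starts exactly when Old-Town Tasting ends (back-to-back, no overlap).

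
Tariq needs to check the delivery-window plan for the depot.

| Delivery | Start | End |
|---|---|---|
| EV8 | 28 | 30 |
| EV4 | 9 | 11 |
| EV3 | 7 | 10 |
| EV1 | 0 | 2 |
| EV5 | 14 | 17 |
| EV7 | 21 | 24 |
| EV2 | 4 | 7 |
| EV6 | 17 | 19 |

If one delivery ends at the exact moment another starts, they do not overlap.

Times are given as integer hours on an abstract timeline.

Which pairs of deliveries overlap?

EV3 & EV4

Sorted by start: EV1, EV2, EV3, EV4, EV5, EV6, EV7, EV8.
EV2 starts after EV1 ends — done with EV1.
EV3 starts exactly when EV2 ends (back-to-back, no overlap) — done with EV2.
EV4 starts before EV3 ends → EV3 and EV4 overlap.
EV5 starts after EV3 ends — done with EV3.
EV5 starts after EV4 ends — done with EV4.
EV6 starts exactly when EV5 ends (back-to-back, no overlap) — done with EV5.
EV7 starts after EV6 ends — done with EV6.
EV8 starts after EV7 ends.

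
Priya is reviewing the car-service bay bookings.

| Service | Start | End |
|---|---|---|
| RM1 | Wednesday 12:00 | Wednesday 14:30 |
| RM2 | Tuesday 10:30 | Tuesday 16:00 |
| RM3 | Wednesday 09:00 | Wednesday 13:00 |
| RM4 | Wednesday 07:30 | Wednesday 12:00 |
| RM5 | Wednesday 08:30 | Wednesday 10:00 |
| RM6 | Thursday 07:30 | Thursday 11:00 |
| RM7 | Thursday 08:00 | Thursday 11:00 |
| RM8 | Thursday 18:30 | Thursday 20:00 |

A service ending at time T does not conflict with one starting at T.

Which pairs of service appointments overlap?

Two intervals overlap when each starts before the other ends.
Sorted by start: RM2, RM4, RM5, RM3, RM1, RM6, RM7, RM8.
RM4 starts after RM2 ends — done with RM2.
RM5 starts before RM4 ends → RM4 and RM5 overlap.
RM3 starts before RM4 ends → RM4 and RM3 overlap.
RM1 starts exactly when RM4 ends (back-to-back, no overlap) — done with RM4.
RM3 starts before RM5 ends → RM5 and RM3 overlap.
RM1 starts after RM5 ends — done with RM5.
RM1 starts before RM3 ends → RM3 and RM1 overlap.
RM6 starts after RM3 ends — done with RM3.
RM6 starts after RM1 ends — done with RM1.
RM7 starts before RM6 ends → RM6 and RM7 overlap.
RM8 starts after RM6 ends.
RM8 starts after RM7 ends.

RM1 & RM3, RM3 & RM4, RM3 & RM5, RM4 & RM5, RM6 & RM7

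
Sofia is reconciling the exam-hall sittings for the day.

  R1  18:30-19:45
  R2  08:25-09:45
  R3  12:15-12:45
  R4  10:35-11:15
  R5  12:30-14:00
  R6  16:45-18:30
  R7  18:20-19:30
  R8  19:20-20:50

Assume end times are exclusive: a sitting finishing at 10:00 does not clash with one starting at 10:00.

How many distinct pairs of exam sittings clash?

5

Sorted by start: R2, R4, R3, R5, R6, R7, R1, R8.
R4 starts after R2 ends, so nothing later overlaps R2 either.
R3 starts after R4 ends, so nothing later overlaps R4 either.
R5 starts before R3 ends → R3 and R5 overlap.
R6 starts after R3 ends, so nothing later overlaps R3 either.
R6 starts after R5 ends, so nothing later overlaps R5 either.
R7 starts before R6 ends → R6 and R7 overlap.
R1 starts exactly when R6 ends (back-to-back, no overlap), so nothing later overlaps R6 either.
R1 starts before R7 ends → R7 and R1 overlap.
R8 starts before R7 ends → R7 and R8 overlap.
R8 starts before R1 ends → R1 and R8 overlap.
Overlapping pairs: R1 & R7, R1 & R8, R3 & R5, R6 & R7, R7 & R8 — 5 in total.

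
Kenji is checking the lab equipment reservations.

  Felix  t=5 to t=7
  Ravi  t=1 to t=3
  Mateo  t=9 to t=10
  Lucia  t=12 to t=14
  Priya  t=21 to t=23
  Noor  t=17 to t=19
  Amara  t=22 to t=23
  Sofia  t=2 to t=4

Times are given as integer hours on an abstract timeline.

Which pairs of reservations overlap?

Amara & Priya, Ravi & Sofia

Sorted by start: Ravi, Sofia, Felix, Mateo, Lucia, Noor, Priya, Amara.
Sofia starts before Ravi ends → Ravi and Sofia overlap.
Felix starts after Ravi ends; Ravi is clear from here.
Felix starts after Sofia ends; Sofia is clear from here.
Mateo starts after Felix ends; Felix is clear from here.
Lucia starts after Mateo ends; Mateo is clear from here.
Noor starts after Lucia ends; Lucia is clear from here.
Priya starts after Noor ends; Noor is clear from here.
Amara starts before Priya ends → Priya and Amara overlap.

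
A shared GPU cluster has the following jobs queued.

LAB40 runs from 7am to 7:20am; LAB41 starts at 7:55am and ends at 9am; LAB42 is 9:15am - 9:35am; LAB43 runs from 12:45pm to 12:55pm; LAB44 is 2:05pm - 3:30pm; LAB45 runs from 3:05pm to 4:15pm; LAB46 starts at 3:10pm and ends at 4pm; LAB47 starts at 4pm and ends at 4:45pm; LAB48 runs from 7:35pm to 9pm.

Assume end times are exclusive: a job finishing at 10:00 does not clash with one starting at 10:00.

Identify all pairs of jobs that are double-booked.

Sorted by start: LAB40, LAB41, LAB42, LAB43, LAB44, LAB45, LAB46, LAB47, LAB48.
LAB41 starts after LAB40 ends; LAB40 is clear from here.
LAB42 starts after LAB41 ends; LAB41 is clear from here.
LAB43 starts after LAB42 ends; LAB42 is clear from here.
LAB44 starts after LAB43 ends; LAB43 is clear from here.
LAB45 starts before LAB44 ends → LAB44 and LAB45 overlap.
LAB46 starts before LAB44 ends → LAB44 and LAB46 overlap.
LAB47 starts after LAB44 ends; LAB44 is clear from here.
LAB46 starts before LAB45 ends → LAB45 and LAB46 overlap.
LAB47 starts before LAB45 ends → LAB45 and LAB47 overlap.
LAB48 starts after LAB45 ends.
LAB47 starts exactly when LAB46 ends (back-to-back, no overlap); LAB46 is clear from here.
LAB48 starts after LAB47 ends.

LAB44 & LAB45, LAB44 & LAB46, LAB45 & LAB46, LAB45 & LAB47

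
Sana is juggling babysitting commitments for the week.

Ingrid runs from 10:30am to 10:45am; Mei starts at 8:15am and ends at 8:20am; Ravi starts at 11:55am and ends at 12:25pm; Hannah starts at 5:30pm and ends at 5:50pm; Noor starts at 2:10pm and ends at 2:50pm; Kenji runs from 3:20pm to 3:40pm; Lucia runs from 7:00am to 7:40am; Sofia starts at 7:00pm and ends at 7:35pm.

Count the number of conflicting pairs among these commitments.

Two intervals overlap when each starts before the other ends.
Sorted by start: Lucia, Mei, Ingrid, Ravi, Noor, Kenji, Hannah, Sofia.
Mei starts after Lucia ends — done with Lucia.
Ingrid starts after Mei ends — done with Mei.
Ravi starts after Ingrid ends — done with Ingrid.
Noor starts after Ravi ends — done with Ravi.
Kenji starts after Noor ends — done with Noor.
Hannah starts after Kenji ends — done with Kenji.
Sofia starts after Hannah ends.
No pair overlaps.

0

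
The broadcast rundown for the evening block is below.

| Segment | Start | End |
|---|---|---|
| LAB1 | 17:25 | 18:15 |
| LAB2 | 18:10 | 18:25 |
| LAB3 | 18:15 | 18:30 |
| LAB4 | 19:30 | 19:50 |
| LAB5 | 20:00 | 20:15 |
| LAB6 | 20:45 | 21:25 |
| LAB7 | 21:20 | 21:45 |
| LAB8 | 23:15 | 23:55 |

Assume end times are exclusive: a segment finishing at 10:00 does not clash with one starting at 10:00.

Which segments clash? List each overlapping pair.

LAB1 & LAB2, LAB2 & LAB3, LAB6 & LAB7

Sorted by start: LAB1, LAB2, LAB3, LAB4, LAB5, LAB6, LAB7, LAB8.
LAB2 starts before LAB1 ends → LAB1 and LAB2 overlap.
LAB3 starts exactly when LAB1 ends (back-to-back, no overlap), so LAB1 has no further overlaps.
LAB3 starts before LAB2 ends → LAB2 and LAB3 overlap.
LAB4 starts after LAB2 ends, so LAB2 has no further overlaps.
LAB4 starts after LAB3 ends, so LAB3 has no further overlaps.
LAB5 starts after LAB4 ends, so LAB4 has no further overlaps.
LAB6 starts after LAB5 ends, so LAB5 has no further overlaps.
LAB7 starts before LAB6 ends → LAB6 and LAB7 overlap.
LAB8 starts after LAB6 ends.
LAB8 starts after LAB7 ends.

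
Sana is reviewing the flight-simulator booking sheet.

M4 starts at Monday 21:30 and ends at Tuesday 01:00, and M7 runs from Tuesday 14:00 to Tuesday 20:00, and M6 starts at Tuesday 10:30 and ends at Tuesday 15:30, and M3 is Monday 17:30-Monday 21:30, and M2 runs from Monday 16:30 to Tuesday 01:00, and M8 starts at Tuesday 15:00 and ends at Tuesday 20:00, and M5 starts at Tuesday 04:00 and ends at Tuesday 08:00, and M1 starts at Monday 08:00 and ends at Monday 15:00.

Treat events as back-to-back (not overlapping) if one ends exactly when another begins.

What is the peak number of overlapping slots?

Sweep the timeline, counting +1 at each start and −1 at each end (ends before starts at a tie):
Monday 08:00 start M1 → 1
Monday 15:00 end M1 → 0
Monday 16:30 start M2 → 1
Monday 17:30 start M3 → 2
Monday 21:30 end M3 → 1
Monday 21:30 start M4 → 2
Tuesday 01:00 end M2 → 1
Tuesday 01:00 end M4 → 0
Tuesday 04:00 start M5 → 1
Tuesday 08:00 end M5 → 0
Tuesday 10:30 start M6 → 1
Tuesday 14:00 start M7 → 2
Tuesday 15:00 start M8 → 3
Tuesday 15:30 end M6 → 2
Tuesday 20:00 end M7 → 1
Tuesday 20:00 end M8 → 0
Peak is 3, at Tuesday 15:00 (M6, M7, M8).

3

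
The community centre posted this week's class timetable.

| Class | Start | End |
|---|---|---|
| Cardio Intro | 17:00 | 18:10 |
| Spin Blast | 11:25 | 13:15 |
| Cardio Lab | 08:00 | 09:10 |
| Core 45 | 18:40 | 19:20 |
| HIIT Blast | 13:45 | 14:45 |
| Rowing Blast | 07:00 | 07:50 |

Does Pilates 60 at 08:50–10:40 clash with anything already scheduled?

Rowing Blast: ends 07:50 at or before Pilates 60 starts 08:50 → clear.
Cardio Lab: starts 08:00 before Pilates 60 ends 10:40, and ends 09:10 after Pilates 60 starts 08:50 → overlap.
Spin Blast: starts 11:25 at or after Pilates 60 ends 10:40 → clear.
HIIT Blast: starts 13:45 at or after Pilates 60 ends 10:40 → clear.
Cardio Intro: starts 17:00 at or after Pilates 60 ends 10:40 → clear.
Core 45: starts 18:40 at or after Pilates 60 ends 10:40 → clear.
Pilates 60 overlaps Cardio Lab.

Yes — it overlaps Cardio Lab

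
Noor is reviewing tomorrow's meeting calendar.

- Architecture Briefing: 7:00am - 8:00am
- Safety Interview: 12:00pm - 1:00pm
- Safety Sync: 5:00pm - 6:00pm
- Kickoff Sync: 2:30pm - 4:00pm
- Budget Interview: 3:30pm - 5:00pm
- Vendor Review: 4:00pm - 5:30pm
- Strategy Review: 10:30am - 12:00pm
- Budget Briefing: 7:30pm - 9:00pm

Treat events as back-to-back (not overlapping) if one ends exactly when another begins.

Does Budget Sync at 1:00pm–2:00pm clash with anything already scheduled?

Architecture Briefing: ends 8:00am at or before Budget Sync starts 1:00pm → clear.
Strategy Review: ends 12:00pm at or before Budget Sync starts 1:00pm → clear.
Safety Interview: ends 1:00pm at or before Budget Sync starts 1:00pm → clear.
Kickoff Sync: starts 2:30pm at or after Budget Sync ends 2:00pm → clear.
Budget Interview: starts 3:30pm at or after Budget Sync ends 2:00pm → clear.
Vendor Review: starts 4:00pm at or after Budget Sync ends 2:00pm → clear.
Safety Sync: starts 5:00pm at or after Budget Sync ends 2:00pm → clear.
Budget Briefing: starts 7:30pm at or after Budget Sync ends 2:00pm → clear.

No — it doesn't clash with anything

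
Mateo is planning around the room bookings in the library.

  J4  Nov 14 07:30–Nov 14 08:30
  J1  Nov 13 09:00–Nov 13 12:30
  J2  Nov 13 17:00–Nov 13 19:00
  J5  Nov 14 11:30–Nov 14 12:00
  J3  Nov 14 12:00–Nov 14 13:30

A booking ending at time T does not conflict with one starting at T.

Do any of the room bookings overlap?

Sorted by start: J1, J2, J4, J5, J3.
J2 starts after J1 ends, so nothing later overlaps J1 either.
J4 starts after J2 ends, so nothing later overlaps J2 either.
J5 starts after J4 ends, so nothing later overlaps J4 either.
J3 starts exactly when J5 ends (back-to-back, no overlap).
Every pair is clear; the schedule has no overlaps.

No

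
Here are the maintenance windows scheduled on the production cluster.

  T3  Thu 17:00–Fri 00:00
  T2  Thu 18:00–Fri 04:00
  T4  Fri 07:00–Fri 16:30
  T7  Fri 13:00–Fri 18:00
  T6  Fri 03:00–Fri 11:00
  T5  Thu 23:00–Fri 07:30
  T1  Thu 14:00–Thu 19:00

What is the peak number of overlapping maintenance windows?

3

Sort all start/end points and keep a running count:
Thu 14:00 start T1 → 1
Thu 17:00 start T3 → 2
Thu 18:00 start T2 → 3
Thu 19:00 end T1 → 2
Thu 23:00 start T5 → 3
Fri 00:00 end T3 → 2
Fri 03:00 start T6 → 3
Fri 04:00 end T2 → 2
Fri 07:00 start T4 → 3
Fri 07:30 end T5 → 2
Fri 11:00 end T6 → 1
Fri 13:00 start T7 → 2
Fri 16:30 end T4 → 1
Fri 18:00 end T7 → 0
Peak is 3, at Thu 18:00 (T1, T2, T3).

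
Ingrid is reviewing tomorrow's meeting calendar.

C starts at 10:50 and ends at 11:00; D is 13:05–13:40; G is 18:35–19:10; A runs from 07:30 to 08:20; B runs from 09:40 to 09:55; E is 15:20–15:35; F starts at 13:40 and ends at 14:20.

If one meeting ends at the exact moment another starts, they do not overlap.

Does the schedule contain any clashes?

Sorted by start: A, B, C, D, F, E, G.
B starts after A ends — done with A.
C starts after B ends — done with B.
D starts after C ends — done with C.
F starts exactly when D ends (back-to-back, no overlap) — done with D.
E starts after F ends — done with F.
G starts after E ends.
Every pair is clear; the schedule has no overlaps.

No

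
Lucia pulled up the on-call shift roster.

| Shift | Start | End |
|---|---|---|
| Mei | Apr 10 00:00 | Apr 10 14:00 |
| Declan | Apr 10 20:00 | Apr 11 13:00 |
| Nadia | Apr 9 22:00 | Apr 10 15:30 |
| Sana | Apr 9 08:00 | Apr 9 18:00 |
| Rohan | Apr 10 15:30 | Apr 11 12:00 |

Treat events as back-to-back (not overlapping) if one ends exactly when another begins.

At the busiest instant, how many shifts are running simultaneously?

2

Sort all start/end points and keep a running count:
Apr 9 08:00 start Sana → 1
Apr 9 18:00 end Sana → 0
Apr 9 22:00 start Nadia → 1
Apr 10 00:00 start Mei → 2
Apr 10 14:00 end Mei → 1
Apr 10 15:30 end Nadia → 0
Apr 10 15:30 start Rohan → 1
Apr 10 20:00 start Declan → 2
Apr 11 12:00 end Rohan → 1
Apr 11 13:00 end Declan → 0
Peak is 2, at Apr 10 00:00 (Mei, Nadia).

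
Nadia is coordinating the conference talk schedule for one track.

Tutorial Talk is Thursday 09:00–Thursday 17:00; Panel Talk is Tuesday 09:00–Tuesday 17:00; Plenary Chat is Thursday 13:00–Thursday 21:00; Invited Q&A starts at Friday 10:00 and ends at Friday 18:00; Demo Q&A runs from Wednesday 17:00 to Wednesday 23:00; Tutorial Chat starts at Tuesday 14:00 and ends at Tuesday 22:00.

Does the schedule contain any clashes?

Check each pair: they overlap iff neither finishes before the other starts.
Sorted by start: Panel Talk, Tutorial Chat, Demo Q&A, Tutorial Talk, Plenary Chat, Invited Q&A.
Tutorial Chat starts before Panel Talk ends → Panel Talk and Tutorial Chat overlap.
That's a conflict, so the schedule is not conflict-free.

Yes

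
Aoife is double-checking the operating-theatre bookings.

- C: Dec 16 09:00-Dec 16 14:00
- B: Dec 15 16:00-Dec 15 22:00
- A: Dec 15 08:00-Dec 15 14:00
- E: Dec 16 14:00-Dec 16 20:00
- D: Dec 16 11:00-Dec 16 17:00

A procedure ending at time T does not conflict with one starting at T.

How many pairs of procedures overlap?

2

Sorted by start: A, B, C, D, E.
B starts after A ends, so A has no further overlaps.
C starts after B ends, so B has no further overlaps.
D starts before C ends → C and D overlap.
E starts exactly when C ends (back-to-back, no overlap).
E starts before D ends → D and E overlap.
Overlapping pairs: C & D, D & E — 2 in total.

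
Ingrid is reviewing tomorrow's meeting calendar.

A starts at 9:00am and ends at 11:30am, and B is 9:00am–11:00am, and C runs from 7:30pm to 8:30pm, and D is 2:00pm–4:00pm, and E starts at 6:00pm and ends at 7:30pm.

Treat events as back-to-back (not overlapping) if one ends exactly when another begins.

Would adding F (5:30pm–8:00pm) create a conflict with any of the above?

A: ends 11:30am at or before F starts 5:30pm → clear.
B: ends 11:00am at or before F starts 5:30pm → clear.
D: ends 4:00pm at or before F starts 5:30pm → clear.
E: starts 6:00pm before F ends 8:00pm, and ends 7:30pm after F starts 5:30pm → overlap.
C: starts 7:30pm before F ends 8:00pm, and ends 8:30pm after F starts 5:30pm → overlap.
F overlaps C, E.

Yes — it overlaps C, E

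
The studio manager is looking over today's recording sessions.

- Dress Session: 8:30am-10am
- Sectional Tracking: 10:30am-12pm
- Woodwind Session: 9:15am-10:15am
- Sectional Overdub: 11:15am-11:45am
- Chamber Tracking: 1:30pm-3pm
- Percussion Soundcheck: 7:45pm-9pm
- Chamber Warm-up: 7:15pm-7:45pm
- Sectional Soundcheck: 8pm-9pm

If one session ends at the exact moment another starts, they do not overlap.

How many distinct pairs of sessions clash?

3

Two intervals overlap when each starts before the other ends.
Sorted by start: Dress Session, Woodwind Session, Sectional Tracking, Sectional Overdub, Chamber Tracking, Chamber Warm-up, Percussion Soundcheck, Sectional Soundcheck.
Woodwind Session starts before Dress Session ends → Dress Session and Woodwind Session overlap.
Sectional Tracking starts after Dress Session ends, so nothing later overlaps Dress Session either.
Sectional Tracking starts after Woodwind Session ends, so nothing later overlaps Woodwind Session either.
Sectional Overdub starts before Sectional Tracking ends → Sectional Tracking and Sectional Overdub overlap.
Chamber Tracking starts after Sectional Tracking ends, so nothing later overlaps Sectional Tracking either.
Chamber Tracking starts after Sectional Overdub ends, so nothing later overlaps Sectional Overdub either.
Chamber Warm-up starts after Chamber Tracking ends, so nothing later overlaps Chamber Tracking either.
Percussion Soundcheck starts exactly when Chamber Warm-up ends (back-to-back, no overlap), so nothing later overlaps Chamber Warm-up either.
Sectional Soundcheck starts before Percussion Soundcheck ends → Percussion Soundcheck and Sectional Soundcheck overlap.
Overlapping pairs: Dress Session & Woodwind Session, Percussion Soundcheck & Sectional Soundcheck, Sectional Overdub & Sectional Tracking — 3 in total.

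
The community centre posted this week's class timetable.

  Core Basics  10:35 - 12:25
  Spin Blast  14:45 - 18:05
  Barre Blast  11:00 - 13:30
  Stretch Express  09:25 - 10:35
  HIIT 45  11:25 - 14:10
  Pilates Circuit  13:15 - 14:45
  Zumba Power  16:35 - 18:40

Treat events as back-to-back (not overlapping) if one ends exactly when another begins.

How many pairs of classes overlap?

Two intervals overlap when each starts before the other ends.
Sorted by start: Stretch Express, Core Basics, Barre Blast, HIIT 45, Pilates Circuit, Spin Blast, Zumba Power.
Core Basics starts exactly when Stretch Express ends (back-to-back, no overlap); Stretch Express is clear from here.
Barre Blast starts before Core Basics ends → Core Basics and Barre Blast overlap.
HIIT 45 starts before Core Basics ends → Core Basics and HIIT 45 overlap.
Pilates Circuit starts after Core Basics ends; Core Basics is clear from here.
HIIT 45 starts before Barre Blast ends → Barre Blast and HIIT 45 overlap.
Pilates Circuit starts before Barre Blast ends → Barre Blast and Pilates Circuit overlap.
Spin Blast starts after Barre Blast ends; Barre Blast is clear from here.
Pilates Circuit starts before HIIT 45 ends → HIIT 45 and Pilates Circuit overlap.
Spin Blast starts after HIIT 45 ends; HIIT 45 is clear from here.
Spin Blast starts exactly when Pilates Circuit ends (back-to-back, no overlap); Pilates Circuit is clear from here.
Zumba Power starts before Spin Blast ends → Spin Blast and Zumba Power overlap.
Overlapping pairs: Barre Blast & Core Basics, Barre Blast & HIIT 45, Barre Blast & Pilates Circuit, Core Basics & HIIT 45, HIIT 45 & Pilates Circuit, Spin Blast & Zumba Power — 6 in total.

6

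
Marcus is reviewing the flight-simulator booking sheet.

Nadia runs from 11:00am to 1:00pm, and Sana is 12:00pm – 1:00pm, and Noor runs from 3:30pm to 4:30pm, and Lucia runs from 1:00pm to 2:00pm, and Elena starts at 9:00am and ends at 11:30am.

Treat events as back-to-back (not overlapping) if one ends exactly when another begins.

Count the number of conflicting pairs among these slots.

Two intervals overlap when each starts before the other ends.
Sorted by start: Elena, Nadia, Sana, Lucia, Noor.
Nadia starts before Elena ends → Elena and Nadia overlap.
Sana starts after Elena ends; Elena is clear from here.
Sana starts before Nadia ends → Nadia and Sana overlap.
Lucia starts exactly when Nadia ends (back-to-back, no overlap); Nadia is clear from here.
Lucia starts exactly when Sana ends (back-to-back, no overlap); Sana is clear from here.
Noor starts after Lucia ends.
Overlapping pairs: Elena & Nadia, Nadia & Sana — 2 in total.

2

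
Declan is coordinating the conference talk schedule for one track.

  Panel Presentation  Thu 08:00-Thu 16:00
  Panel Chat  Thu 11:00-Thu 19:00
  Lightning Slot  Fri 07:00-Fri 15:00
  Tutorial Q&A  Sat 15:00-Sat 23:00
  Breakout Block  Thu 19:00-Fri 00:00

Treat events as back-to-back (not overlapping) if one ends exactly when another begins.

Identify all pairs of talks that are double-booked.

Panel Chat & Panel Presentation

Two intervals overlap when each starts before the other ends.
Sorted by start: Panel Presentation, Panel Chat, Breakout Block, Lightning Slot, Tutorial Q&A.
Panel Chat starts before Panel Presentation ends → Panel Presentation and Panel Chat overlap.
Breakout Block starts after Panel Presentation ends — done with Panel Presentation.
Breakout Block starts exactly when Panel Chat ends (back-to-back, no overlap) — done with Panel Chat.
Lightning Slot starts after Breakout Block ends — done with Breakout Block.
Tutorial Q&A starts after Lightning Slot ends.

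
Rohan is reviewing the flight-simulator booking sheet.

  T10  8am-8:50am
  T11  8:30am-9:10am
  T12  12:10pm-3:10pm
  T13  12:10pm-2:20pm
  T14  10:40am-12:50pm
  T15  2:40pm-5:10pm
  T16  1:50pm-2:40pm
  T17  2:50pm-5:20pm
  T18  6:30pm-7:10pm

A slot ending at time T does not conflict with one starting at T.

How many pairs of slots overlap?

Check each pair: they overlap iff neither finishes before the other starts.
Sorted by start: T10, T11, T14, T12, T13, T16, T15, T17, T18.
T11 starts before T10 ends → T10 and T11 overlap.
T14 starts after T10 ends; T10 is clear from here.
T14 starts after T11 ends; T11 is clear from here.
T12 starts before T14 ends → T14 and T12 overlap.
T13 starts before T14 ends → T14 and T13 overlap.
T16 starts after T14 ends; T14 is clear from here.
T13 starts before T12 ends → T12 and T13 overlap.
T16 starts before T12 ends → T12 and T16 overlap.
T15 starts before T12 ends → T12 and T15 overlap.
T17 starts before T12 ends → T12 and T17 overlap.
T18 starts after T12 ends.
T16 starts before T13 ends → T13 and T16 overlap.
T15 starts after T13 ends; T13 is clear from here.
T15 starts exactly when T16 ends (back-to-back, no overlap); T16 is clear from here.
T17 starts before T15 ends → T15 and T17 overlap.
T18 starts after T15 ends.
T18 starts after T17 ends.
Overlapping pairs: T10 & T11, T12 & T13, T12 & T14, T12 & T15, T12 & T16, T12 & T17, T13 & T14, T13 & T16, T15 & T17 — 9 in total.

9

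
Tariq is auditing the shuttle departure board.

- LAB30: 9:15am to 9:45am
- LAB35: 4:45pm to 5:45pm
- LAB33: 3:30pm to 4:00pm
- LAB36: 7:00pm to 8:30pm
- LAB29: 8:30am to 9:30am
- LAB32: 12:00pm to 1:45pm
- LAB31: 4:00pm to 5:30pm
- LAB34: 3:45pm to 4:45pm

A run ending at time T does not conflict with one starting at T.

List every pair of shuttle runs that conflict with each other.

Two intervals overlap when each starts before the other ends.
Sorted by start: LAB29, LAB30, LAB32, LAB33, LAB34, LAB31, LAB35, LAB36.
LAB30 starts before LAB29 ends → LAB29 and LAB30 overlap.
LAB32 starts after LAB29 ends; LAB29 is clear from here.
LAB32 starts after LAB30 ends; LAB30 is clear from here.
LAB33 starts after LAB32 ends; LAB32 is clear from here.
LAB34 starts before LAB33 ends → LAB33 and LAB34 overlap.
LAB31 starts exactly when LAB33 ends (back-to-back, no overlap); LAB33 is clear from here.
LAB31 starts before LAB34 ends → LAB34 and LAB31 overlap.
LAB35 starts exactly when LAB34 ends (back-to-back, no overlap); LAB34 is clear from here.
LAB35 starts before LAB31 ends → LAB31 and LAB35 overlap.
LAB36 starts after LAB31 ends.
LAB36 starts after LAB35 ends.

LAB29 & LAB30, LAB31 & LAB34, LAB31 & LAB35, LAB33 & LAB34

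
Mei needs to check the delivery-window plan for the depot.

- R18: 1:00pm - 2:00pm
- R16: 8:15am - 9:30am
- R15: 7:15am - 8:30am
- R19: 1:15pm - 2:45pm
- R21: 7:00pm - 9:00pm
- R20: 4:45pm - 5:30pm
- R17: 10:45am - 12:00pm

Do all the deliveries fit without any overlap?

No

Two intervals overlap when each starts before the other ends.
Sorted by start: R15, R16, R17, R18, R19, R20, R21.
R16 starts before R15 ends → R15 and R16 overlap.
That's a conflict, so the schedule is not conflict-free.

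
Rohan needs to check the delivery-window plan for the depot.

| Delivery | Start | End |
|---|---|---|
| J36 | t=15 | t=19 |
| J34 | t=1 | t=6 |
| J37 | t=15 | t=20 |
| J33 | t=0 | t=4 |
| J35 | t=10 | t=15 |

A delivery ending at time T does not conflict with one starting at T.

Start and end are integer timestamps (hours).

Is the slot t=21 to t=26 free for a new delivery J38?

Yes — the slot is free

J33: ends t=4 at or before J38 starts t=21 → clear.
J34: ends t=6 at or before J38 starts t=21 → clear.
J35: ends t=15 at or before J38 starts t=21 → clear.
J36: ends t=19 at or before J38 starts t=21 → clear.
J37: ends t=20 at or before J38 starts t=21 → clear.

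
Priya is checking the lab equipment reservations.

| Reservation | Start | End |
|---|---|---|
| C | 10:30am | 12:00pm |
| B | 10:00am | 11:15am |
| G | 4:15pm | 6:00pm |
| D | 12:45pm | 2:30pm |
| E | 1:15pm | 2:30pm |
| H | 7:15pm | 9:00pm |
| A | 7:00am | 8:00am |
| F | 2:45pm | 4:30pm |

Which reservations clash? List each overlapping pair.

B & C, D & E, F & G

Sorted by start: A, B, C, D, E, F, G, H.
B starts after A ends; A is clear from here.
C starts before B ends → B and C overlap.
D starts after B ends; B is clear from here.
D starts after C ends; C is clear from here.
E starts before D ends → D and E overlap.
F starts after D ends; D is clear from here.
F starts after E ends; E is clear from here.
G starts before F ends → F and G overlap.
H starts after F ends.
H starts after G ends.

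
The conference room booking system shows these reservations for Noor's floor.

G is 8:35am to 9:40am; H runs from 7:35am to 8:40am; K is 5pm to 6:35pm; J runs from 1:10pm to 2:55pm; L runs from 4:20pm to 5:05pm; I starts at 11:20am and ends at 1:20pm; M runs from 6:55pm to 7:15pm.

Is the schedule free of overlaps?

Sorted by start: H, G, I, J, L, K, M.
G starts before H ends → H and G overlap.
That's a conflict, so the schedule is not conflict-free.

No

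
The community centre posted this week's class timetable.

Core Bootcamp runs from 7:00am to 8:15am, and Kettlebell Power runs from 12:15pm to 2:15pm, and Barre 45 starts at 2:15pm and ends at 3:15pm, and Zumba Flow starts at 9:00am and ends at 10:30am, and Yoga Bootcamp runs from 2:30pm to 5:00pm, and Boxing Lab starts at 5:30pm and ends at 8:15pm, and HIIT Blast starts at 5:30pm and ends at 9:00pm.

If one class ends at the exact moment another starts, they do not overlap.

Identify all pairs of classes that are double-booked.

Barre 45 & Yoga Bootcamp, Boxing Lab & HIIT Blast

Sorted by start: Core Bootcamp, Zumba Flow, Kettlebell Power, Barre 45, Yoga Bootcamp, Boxing Lab, HIIT Blast.
Zumba Flow starts after Core Bootcamp ends — done with Core Bootcamp.
Kettlebell Power starts after Zumba Flow ends — done with Zumba Flow.
Barre 45 starts exactly when Kettlebell Power ends (back-to-back, no overlap) — done with Kettlebell Power.
Yoga Bootcamp starts before Barre 45 ends → Barre 45 and Yoga Bootcamp overlap.
Boxing Lab starts after Barre 45 ends — done with Barre 45.
Boxing Lab starts after Yoga Bootcamp ends — done with Yoga Bootcamp.
HIIT Blast starts before Boxing Lab ends → Boxing Lab and HIIT Blast overlap.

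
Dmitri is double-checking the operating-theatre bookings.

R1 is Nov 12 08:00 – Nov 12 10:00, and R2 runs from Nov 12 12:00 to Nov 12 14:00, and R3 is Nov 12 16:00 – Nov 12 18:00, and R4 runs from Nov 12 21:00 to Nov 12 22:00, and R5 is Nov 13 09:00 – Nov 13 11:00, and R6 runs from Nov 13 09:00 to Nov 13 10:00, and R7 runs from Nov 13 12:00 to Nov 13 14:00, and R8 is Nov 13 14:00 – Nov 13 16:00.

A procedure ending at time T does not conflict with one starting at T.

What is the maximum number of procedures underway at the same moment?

2

Sort all start/end points and keep a running count:
Nov 12 08:00 start R1 → 1
Nov 12 10:00 end R1 → 0
Nov 12 12:00 start R2 → 1
Nov 12 14:00 end R2 → 0
Nov 12 16:00 start R3 → 1
Nov 12 18:00 end R3 → 0
Nov 12 21:00 start R4 → 1
Nov 12 22:00 end R4 → 0
Nov 13 09:00 start R5 → 1
Nov 13 09:00 start R6 → 2
Nov 13 10:00 end R6 → 1
Nov 13 11:00 end R5 → 0
Nov 13 12:00 start R7 → 1
Nov 13 14:00 end R7 → 0
Nov 13 14:00 start R8 → 1
Nov 13 16:00 end R8 → 0
Peak is 2, at Nov 13 09:00 (R5, R6).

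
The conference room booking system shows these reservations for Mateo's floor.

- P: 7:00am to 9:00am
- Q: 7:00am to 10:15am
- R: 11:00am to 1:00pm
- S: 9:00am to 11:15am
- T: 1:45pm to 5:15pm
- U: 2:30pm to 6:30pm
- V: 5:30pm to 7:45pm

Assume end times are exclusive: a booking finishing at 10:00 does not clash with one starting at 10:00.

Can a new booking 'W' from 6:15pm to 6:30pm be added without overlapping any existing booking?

No — it overlaps U, V

P: ends 9:00am at or before W starts 6:15pm → clear.
Q: ends 10:15am at or before W starts 6:15pm → clear.
S: ends 11:15am at or before W starts 6:15pm → clear.
R: ends 1:00pm at or before W starts 6:15pm → clear.
T: ends 5:15pm at or before W starts 6:15pm → clear.
U: starts 2:30pm before W ends 6:30pm, and ends 6:30pm after W starts 6:15pm → overlap.
V: starts 5:30pm before W ends 6:30pm, and ends 7:45pm after W starts 6:15pm → overlap.
W overlaps U, V.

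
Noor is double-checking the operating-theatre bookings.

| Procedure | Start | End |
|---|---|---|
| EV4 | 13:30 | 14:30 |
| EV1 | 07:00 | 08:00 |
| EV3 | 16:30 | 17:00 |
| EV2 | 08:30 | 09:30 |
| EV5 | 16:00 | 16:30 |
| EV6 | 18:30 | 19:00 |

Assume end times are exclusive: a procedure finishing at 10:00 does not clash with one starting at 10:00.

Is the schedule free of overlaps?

Sorted by start: EV1, EV2, EV4, EV5, EV3, EV6.
EV2 starts after EV1 ends; EV1 is clear from here.
EV4 starts after EV2 ends; EV2 is clear from here.
EV5 starts after EV4 ends; EV4 is clear from here.
EV3 starts exactly when EV5 ends (back-to-back, no overlap); EV5 is clear from here.
EV6 starts after EV3 ends.
Every pair is clear; the schedule has no overlaps.

Yes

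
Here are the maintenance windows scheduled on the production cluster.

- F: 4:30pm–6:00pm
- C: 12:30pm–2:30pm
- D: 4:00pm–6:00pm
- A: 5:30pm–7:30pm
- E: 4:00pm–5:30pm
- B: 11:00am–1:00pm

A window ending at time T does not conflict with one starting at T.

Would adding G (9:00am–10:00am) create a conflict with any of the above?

No — it doesn't clash with anything

B: starts 11:00am at or after G ends 10:00am → clear.
C: starts 12:30pm at or after G ends 10:00am → clear.
D: starts 4:00pm at or after G ends 10:00am → clear.
E: starts 4:00pm at or after G ends 10:00am → clear.
F: starts 4:30pm at or after G ends 10:00am → clear.
A: starts 5:30pm at or after G ends 10:00am → clear.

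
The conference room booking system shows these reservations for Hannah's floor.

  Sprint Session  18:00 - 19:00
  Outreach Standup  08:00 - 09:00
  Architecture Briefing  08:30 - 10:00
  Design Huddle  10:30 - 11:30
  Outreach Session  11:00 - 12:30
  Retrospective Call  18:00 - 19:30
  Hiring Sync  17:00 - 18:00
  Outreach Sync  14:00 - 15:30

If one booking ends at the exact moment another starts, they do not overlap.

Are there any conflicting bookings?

Sorted by start: Outreach Standup, Architecture Briefing, Design Huddle, Outreach Session, Outreach Sync, Hiring Sync, Sprint Session, Retrospective Call.
Architecture Briefing starts before Outreach Standup ends → Outreach Standup and Architecture Briefing overlap.
That's a conflict, so the schedule is not conflict-free.

Yes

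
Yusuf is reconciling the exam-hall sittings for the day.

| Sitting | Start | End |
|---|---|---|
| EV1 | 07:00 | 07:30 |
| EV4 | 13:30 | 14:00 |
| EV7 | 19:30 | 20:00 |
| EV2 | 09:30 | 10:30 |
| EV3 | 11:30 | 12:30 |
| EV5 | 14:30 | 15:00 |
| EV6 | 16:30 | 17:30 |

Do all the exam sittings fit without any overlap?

Yes

Sorted by start: EV1, EV2, EV3, EV4, EV5, EV6, EV7.
EV2 starts after EV1 ends — done with EV1.
EV3 starts after EV2 ends — done with EV2.
EV4 starts after EV3 ends — done with EV3.
EV5 starts after EV4 ends — done with EV4.
EV6 starts after EV5 ends — done with EV5.
EV7 starts after EV6 ends.
Every pair is clear; the schedule has no overlaps.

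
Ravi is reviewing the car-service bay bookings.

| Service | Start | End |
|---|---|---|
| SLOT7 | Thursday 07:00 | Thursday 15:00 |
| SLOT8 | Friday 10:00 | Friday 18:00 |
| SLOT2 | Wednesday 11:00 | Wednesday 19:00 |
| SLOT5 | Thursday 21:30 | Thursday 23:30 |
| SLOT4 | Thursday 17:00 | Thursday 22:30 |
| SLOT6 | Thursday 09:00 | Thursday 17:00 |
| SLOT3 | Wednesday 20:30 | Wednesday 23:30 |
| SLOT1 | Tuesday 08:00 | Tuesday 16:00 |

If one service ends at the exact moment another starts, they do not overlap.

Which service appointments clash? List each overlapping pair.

Sorted by start: SLOT1, SLOT2, SLOT3, SLOT7, SLOT6, SLOT4, SLOT5, SLOT8.
SLOT2 starts after SLOT1 ends, so SLOT1 has no further overlaps.
SLOT3 starts after SLOT2 ends, so SLOT2 has no further overlaps.
SLOT7 starts after SLOT3 ends, so SLOT3 has no further overlaps.
SLOT6 starts before SLOT7 ends → SLOT7 and SLOT6 overlap.
SLOT4 starts after SLOT7 ends, so SLOT7 has no further overlaps.
SLOT4 starts exactly when SLOT6 ends (back-to-back, no overlap), so SLOT6 has no further overlaps.
SLOT5 starts before SLOT4 ends → SLOT4 and SLOT5 overlap.
SLOT8 starts after SLOT4 ends.
SLOT8 starts after SLOT5 ends.

SLOT4 & SLOT5, SLOT6 & SLOT7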